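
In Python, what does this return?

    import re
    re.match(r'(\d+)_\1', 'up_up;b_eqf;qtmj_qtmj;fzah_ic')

A backreference is literal: `\1` must see the identical characters the first group matched.
With `match`, the pattern is implicitly anchored at the beginning.
Here position 0 doesn't satisfy it, so the call returns None.

None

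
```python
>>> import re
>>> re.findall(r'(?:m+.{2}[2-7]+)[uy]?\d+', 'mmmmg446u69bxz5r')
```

Pattern: one or more of the literal 'm', then exactly 2 of any character, then one or more of a character in [2-7] (non-capturing group); then optionally one of [uy], then one or more of a digit.
Scanning left to right: at [0:11] → 'mmmmg446u69'.
Since nothing is captured, `findall` lists the 1 matched substring directly.

['mmmmg446u69']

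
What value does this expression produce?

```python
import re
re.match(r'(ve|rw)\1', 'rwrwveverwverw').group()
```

'rwrw'

After group 1 captures some text, `\1` only succeeds where that same text appears again.
With `match`, the pattern is implicitly anchored at the beginning.
The match spans [0:4] → 'rwrw'.
Captured: group 1 = 'rw'.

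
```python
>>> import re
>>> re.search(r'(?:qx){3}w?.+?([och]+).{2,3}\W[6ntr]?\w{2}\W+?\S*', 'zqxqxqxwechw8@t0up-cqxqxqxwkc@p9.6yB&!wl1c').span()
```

(1, 42)

This matches the literal 'qx' repeated 3 times, then optionally a literal 'w', then one or more of any character (lazy); then one or more of one of [och] (captured); then 2 to 3 of any character, then a non-word character, then optionally one of [6ntr]; then exactly 2 of a word character, then one or more of a non-word character (lazy); then zero or more of a non-whitespace character.
`search` walks the string left to right and returns the first match it finds.
The match spans [1:42] → 'qxqxqxwechw8@t0up-cqxqxqxwkc@p9.6yB&!wl1c'.
Captured: group 1 = 'c'.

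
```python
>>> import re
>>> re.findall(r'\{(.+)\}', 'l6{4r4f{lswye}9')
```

['4r4f{lswye']

Walking the string: at [2:14] match '{4r4f{lswye}', group 1 = '4r4f{lswye'.
Because there's exactly one group, `findall` drops the full match and keeps group 1 from the one hit.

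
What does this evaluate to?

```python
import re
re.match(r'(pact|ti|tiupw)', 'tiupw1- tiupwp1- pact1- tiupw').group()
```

'ti'

`match` is anchored at position 0; if the pattern doesn't fit there, it returns None.
The match spans [0:2] → 'ti'.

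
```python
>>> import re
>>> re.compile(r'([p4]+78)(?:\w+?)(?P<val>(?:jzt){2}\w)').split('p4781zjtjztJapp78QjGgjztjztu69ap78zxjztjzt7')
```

['', 'p478', 'jztjztu', '69a', 'p78', 'jztjzt7', '']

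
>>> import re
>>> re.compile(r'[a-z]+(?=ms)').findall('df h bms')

Lookahead/lookbehind check context without consuming it, so the matched span excludes the asserted characters.
`findall` yields the raw match text (1 of them) because the pattern has no groups.

['b']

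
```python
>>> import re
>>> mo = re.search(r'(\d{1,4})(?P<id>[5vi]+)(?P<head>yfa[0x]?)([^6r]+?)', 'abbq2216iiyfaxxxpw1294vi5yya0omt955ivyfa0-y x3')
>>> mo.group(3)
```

The match spans [4:15] → '2216iiyfaxx'.
Captured: group 1 = '2216', group 2 = 'ii', group 3 = 'yfax', group 4 = 'x'.

'yfax'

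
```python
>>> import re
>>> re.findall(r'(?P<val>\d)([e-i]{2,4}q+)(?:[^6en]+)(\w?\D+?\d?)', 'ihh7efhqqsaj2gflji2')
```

[('7', 'efhqq', 'i2')]

Pattern: a digit (captured as 'val'); then 2 to 4 of a character in [e-i], then one or more of the literal 'q' (captured); then one or more of any character except [6en] (non-capturing group); then optionally a word character, then one or more of a non-digit (lazy), then optionally a digit (captured).
With 3 capturing groups, `findall` returns a 3-tuple per match.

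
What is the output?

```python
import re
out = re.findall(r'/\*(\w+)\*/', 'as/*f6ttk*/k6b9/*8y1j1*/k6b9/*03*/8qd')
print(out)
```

Scanning left to right: at [2:11] match '/*f6ttk*/', group 1 = 'f6ttk'; at [15:24] match '/*8y1j1*/', group 1 = '8y1j1'; at [28:34] match '/*03*/', group 1 = '03'.
One capturing group, so `findall` returns just the captured substring from each match — 3 in all.

['f6ttk', '8y1j1', '03']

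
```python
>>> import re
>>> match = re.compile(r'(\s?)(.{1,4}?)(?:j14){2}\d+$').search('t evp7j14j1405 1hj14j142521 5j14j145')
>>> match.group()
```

The match spans [25:36] → '21 5j14j145'.

'21 5j14j145'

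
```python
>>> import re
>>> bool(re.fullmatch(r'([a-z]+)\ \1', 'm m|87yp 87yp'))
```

A backreference is literal: `\1` must see the identical characters the first group matched.
`re.fullmatch` is like wrapping the pattern in `^…$` (in single-line mode).
Here the pattern can't cover the whole string, so the call returns None, and `bool(None)` is False.

False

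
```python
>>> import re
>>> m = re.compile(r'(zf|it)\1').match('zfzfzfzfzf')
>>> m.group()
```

'zfzf'

The backreference `\1` re-matches whatever the first group consumed, character for character.
`re.match` only tries the pattern at the start of the string.
The match spans [0:4] → 'zfzf'.
Captured: group 1 = 'zf'.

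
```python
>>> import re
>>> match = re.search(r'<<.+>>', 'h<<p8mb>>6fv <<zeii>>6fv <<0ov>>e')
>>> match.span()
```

(1, 32)

Unlike `match`, `search` isn't anchored — it looks for the pattern anywhere in the string.
The match spans [1:32] → '<<p8mb>>6fv <<zeii>>6fv <<0ov>>'.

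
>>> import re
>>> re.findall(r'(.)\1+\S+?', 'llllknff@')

['l', 'f']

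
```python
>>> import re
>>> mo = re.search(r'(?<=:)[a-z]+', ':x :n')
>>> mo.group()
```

The lookaround is zero-width — it requires the adjacent text to match without consuming it, so the asserted text isn't part of the match.
Unlike `match`, `search` isn't anchored — it looks for the pattern anywhere in the string.
The match spans [1:2] → 'x'.

'x'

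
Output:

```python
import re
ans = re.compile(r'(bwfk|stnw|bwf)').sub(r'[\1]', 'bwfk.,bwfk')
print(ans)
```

Branches in `(...|...)` are attempted left-to-right; the first branch that allows the whole pattern to succeed is taken.
Matches: at [0:4] → 'bwfk'; at [6:10] → 'bwfk'.
Each match is replaced using the text its own group 1 captured.

[bwfk].,[bwfk]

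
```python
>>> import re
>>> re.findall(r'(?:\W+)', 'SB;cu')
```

This matches one or more of a non-word character (non-capturing group).
Matches: at [2:3] → ';'.
Since nothing is captured, `findall` lists the 1 matched substring directly.

[';']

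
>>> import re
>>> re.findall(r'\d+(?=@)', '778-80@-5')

['80']

The positive lookaround only admits positions where the adjacent text matches; those characters stay outside the span.
`findall` yields the raw match text (1 of them) because the pattern has no groups.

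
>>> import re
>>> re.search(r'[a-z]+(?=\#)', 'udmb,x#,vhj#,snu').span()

The positive lookaround only admits positions where the adjacent text matches; those characters stay outside the span.
Unlike `match`, `search` isn't anchored — it looks for the pattern anywhere in the string.
The match spans [5:6] → 'x'.

(5, 6)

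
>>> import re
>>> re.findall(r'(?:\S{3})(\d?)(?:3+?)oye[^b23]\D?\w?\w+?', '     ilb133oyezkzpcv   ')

The pattern matches exactly 3 of a non-whitespace character (non-capturing group); then optionally a digit (captured); then one or more of a literal '3' (lazy) (non-capturing group); then the literal 'oye', then any character except [b23]; then optionally a non-digit, then optionally a word character, then one or more of a word character (lazy).
Walking the string: at [5:18] match 'ilb133oyezkzp', group 1 = '1'.
One capturing group, so `findall` returns just the captured substring from the one match — 1 in all.

['1']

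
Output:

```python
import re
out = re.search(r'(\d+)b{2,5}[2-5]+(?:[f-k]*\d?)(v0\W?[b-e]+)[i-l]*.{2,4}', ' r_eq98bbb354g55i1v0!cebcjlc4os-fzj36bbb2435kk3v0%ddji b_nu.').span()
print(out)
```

The pattern matches one or more of a digit (captured); then 2 to 5 of a literal 'b', then one or more of a character in [2-5]; then zero or more of a character in [f-k], then optionally a digit (non-capturing group); then the literal 'v0', then optionally a non-word character, then one or more of a character in [b-e] (captured); then zero or more of a character in [i-l], then 2 to 4 of any character.
Unlike `match`, `search` isn't anchored — it looks for the pattern anywhere in the string.
The match spans [35:58] → '36bbb2435kk3v0%ddji b_n'.
Captured: group 1 = '36', group 2 = 'v0%dd'.

(35, 58)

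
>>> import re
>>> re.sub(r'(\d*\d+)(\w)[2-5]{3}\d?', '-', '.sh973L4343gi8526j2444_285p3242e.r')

'.sh-gi-_-e.r'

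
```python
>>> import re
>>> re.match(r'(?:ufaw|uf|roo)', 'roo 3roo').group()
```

'roo'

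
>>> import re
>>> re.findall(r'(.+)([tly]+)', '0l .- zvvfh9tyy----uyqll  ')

[('0l .- zvvfh9tyy----uyql', 'l')]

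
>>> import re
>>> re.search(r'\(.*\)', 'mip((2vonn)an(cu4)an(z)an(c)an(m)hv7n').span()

The match spans [3:33] → '((2vonn)an(cu4)an(z)an(c)an(m)'.

(3, 33)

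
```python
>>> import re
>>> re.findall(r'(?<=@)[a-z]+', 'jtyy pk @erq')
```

['erq']

The positive lookaround only admits positions where the adjacent text matches; those characters stay outside the span.
No capturing groups, so `findall` returns the 1 full match string.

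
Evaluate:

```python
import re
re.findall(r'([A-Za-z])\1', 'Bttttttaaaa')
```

['t', 't', 't', 'a', 'a']

`\1` is not a pattern — it's the concrete string captured by group 1, re-applied verbatim.
Matches: at [1:3] match 'tt', group 1 = 't'; at [3:5] match 'tt', group 1 = 't'; at [5:7] match 'tt', group 1 = 't'; at [7:9] match 'aa', group 1 = 'a'; at [9:11] match 'aa', group 1 = 'a'.
Because there's exactly one group, `findall` drops the full match and keeps group 1 from each hit.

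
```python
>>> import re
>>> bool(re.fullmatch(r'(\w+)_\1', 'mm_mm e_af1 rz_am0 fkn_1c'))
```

False

`\1` has to match the exact text group 1 already captured.
`re.fullmatch` requires the pattern to consume the entire string.
Here the pattern can't cover the whole string, so the call returns None, and `bool(None)` is False.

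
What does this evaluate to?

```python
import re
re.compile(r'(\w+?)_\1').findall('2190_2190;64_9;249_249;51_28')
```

The backreference `\1` re-matches whatever the first group consumed, character for character.
With a single group, `findall` returns only what that group captured — 2 items.

['2190', '249']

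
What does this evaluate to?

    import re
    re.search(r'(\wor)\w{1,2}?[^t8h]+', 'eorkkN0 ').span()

This matches a word character, then the literal 'or' (captured); then 1 to 2 of a word character (lazy), then one or more of any character except [t8h].
`re.search` tries every starting position until one works.
The match spans [0:8] → 'eorkkN0 '.
Captured: group 1 = 'eor'.

(0, 8)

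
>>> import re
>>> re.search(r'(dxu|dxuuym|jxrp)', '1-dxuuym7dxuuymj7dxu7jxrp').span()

(2, 5)

Alternation isn't longest-match — the leftmost alternative that fits at this position is chosen.
`re.search` scans for the first position where the pattern succeeds.
The match spans [2:5] → 'dxu'.
Captured: group 1 = 'dxu'.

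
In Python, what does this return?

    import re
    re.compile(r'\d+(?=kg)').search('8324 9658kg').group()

'9658'

The lookaround is zero-width — it requires the adjacent text to match without consuming it, so the asserted text isn't part of the match.
The match spans [5:9] → '9658'.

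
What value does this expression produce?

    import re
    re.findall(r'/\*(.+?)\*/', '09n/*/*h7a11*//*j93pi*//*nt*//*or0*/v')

Lazy quantifiers expand one character at a time until the remainder of the pattern can match.
One capturing group, so `findall` returns just the captured substring from each match — 4 in all.

['/*h7a11', 'j93pi', 'nt', 'or0']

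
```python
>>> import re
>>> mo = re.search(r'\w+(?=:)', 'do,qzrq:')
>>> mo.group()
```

The positive lookaround only admits positions where the adjacent text matches; those characters stay outside the span.
Unlike `match`, `search` isn't anchored — it looks for the pattern anywhere in the string.
The match spans [3:7] → 'qzrq'.

'qzrq'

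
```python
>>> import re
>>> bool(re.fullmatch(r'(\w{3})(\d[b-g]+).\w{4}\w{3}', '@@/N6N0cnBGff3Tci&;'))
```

False

The pattern matches exactly 3 of a word character (captured); then a digit, then one or more of a character in [b-g] (captured); then any character; then exactly 4 of a word character, then exactly 3 of a word character.
`re.fullmatch` requires the pattern to consume the entire string.
Here there's no way to consume every character, so the call returns None, and `bool(None)` is False.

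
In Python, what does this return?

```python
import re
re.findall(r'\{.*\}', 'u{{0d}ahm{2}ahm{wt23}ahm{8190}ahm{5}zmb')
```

['{{0d}ahm{2}ahm{wt23}ahm{8190}ahm{5}']

Walking the string: at [1:36] → '{{0d}ahm{2}ahm{wt23}ahm{8190}ahm{5}'.
`findall` yields the raw match text (1 of them) because the pattern has no groups.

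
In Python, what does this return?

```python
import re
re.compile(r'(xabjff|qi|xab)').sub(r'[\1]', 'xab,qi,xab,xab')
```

'[xab],[qi],[xab],[xab]'

Each match is replaced using the text its own group 1 captured.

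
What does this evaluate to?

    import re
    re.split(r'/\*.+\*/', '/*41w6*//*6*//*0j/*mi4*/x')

Matches to split on: at [0:24] → '/*41w6*//*6*//*0j/*mi4*/'.
Splitting on the pattern gives 2 pieces.

['', 'x']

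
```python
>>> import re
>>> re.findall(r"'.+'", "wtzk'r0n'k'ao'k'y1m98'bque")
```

Scanning left to right: at [4:22] → "'r0n'k'ao'k'y1m98'".
No capturing groups, so `findall` returns the 1 full match string.

["'r0n'k'ao'k'y1m98'"]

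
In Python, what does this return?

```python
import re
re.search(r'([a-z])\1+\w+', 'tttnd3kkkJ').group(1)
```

After group 1 captures some text, `\1` only succeeds where that same text appears again.
Unlike `match`, `search` isn't anchored — it looks for the pattern anywhere in the string.
The match spans [0:10] → 'tttnd3kkkJ'.
Captured: group 1 = 't'.

't'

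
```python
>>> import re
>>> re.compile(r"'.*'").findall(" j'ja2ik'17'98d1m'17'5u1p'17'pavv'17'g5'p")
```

No capturing groups, so `findall` returns the 1 full match string.

["'ja2ik'17'98d1m'17'5u1p'17'pavv'17'g5'"]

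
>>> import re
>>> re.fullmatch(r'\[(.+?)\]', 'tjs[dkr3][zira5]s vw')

`re.fullmatch` requires the pattern to consume the entire string.
Here there's no way to consume every character, so the call returns None.

None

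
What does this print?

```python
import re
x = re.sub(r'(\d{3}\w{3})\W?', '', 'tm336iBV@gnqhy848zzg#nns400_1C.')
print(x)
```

tmgnqhynns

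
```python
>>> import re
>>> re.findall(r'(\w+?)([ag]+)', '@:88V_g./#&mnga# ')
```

[('88V_', 'g'), ('mn', 'ga')]

A `+?`/`*?`/`{m,n}?` starts at its minimum and grows only as far as needed for what follows to match.
`findall` packs the 2 group values into a tuple for every match.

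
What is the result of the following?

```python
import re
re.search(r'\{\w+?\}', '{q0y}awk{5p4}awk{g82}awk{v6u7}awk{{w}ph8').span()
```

The match spans [0:5] → '{q0y}'.

(0, 5)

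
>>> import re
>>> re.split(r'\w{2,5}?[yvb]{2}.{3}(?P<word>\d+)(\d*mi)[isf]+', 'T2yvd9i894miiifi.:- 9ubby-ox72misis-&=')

This matches 2 to 5 of a word character (lazy), then exactly 2 of one of [yvb], then exactly 3 of any character; then one or more of a digit (captured as 'word'); then zero or more of a digit, then the literal 'mi' (captured); then one or more of one of [isf].
Matches to split on: at [0:16] → 'T2yvd9i894miiifi'; at [20:35] → '9ubby-ox72misis'.
The group in the pattern means `split` returns the separators' captures alongside the pieces.

['', '894', 'mi', '.:- ', '72', 'mi', '-&=']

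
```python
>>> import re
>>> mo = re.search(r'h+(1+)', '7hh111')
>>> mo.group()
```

This matches one or more of a literal 'h'; then one or more of a literal '1' (captured).
`search` walks the string left to right and returns the first match it finds.
The match spans [1:6] → 'hh111'.
Captured: group 1 = '111'.

'hh111'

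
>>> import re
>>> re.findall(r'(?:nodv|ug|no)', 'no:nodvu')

The regex engine tests alternatives in the order written; an earlier branch that matches wins even if a later one would match more.
Scanning left to right: at [0:2] → 'no'; at [3:7] → 'nodv'.
No capturing groups, so `findall` returns the 2 full match strings.

['no', 'nodv']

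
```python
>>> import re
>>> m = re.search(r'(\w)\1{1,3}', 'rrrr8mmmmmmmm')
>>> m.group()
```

'rrrr'

After group 1 captures some text, `\1` only succeeds where that same text appears again.
The match spans [0:4] → 'rrrr'.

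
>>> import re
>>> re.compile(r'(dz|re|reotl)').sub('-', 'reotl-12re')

Alternation tries branches left to right and keeps the first one that lets the overall match succeed at that position.
Every occurrence is swapped for '-'.

'-otl-12-'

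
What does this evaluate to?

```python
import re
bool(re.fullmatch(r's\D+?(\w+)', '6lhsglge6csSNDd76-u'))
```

False

`re.fullmatch` is like wrapping the pattern in `^…$` (in single-line mode).
Here the string isn't matched end-to-end, so the call returns None, and `bool(None)` is False.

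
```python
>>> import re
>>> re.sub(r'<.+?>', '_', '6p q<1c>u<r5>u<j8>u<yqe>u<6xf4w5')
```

'6p q_u_u_u_u<6xf4w5'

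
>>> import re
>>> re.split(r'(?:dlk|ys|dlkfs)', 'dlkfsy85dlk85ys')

['', 'fsy85', '85', '']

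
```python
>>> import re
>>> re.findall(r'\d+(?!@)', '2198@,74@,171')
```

The negative lookahead/lookbehind blocks any match where the forbidden context is present.
Scanning left to right: at [0:3] → '219'; at [6:7] → '7'; at [10:13] → '171'.
With no groups in the pattern, `findall` gives back each whole match — 3 here.

['219', '7', '171']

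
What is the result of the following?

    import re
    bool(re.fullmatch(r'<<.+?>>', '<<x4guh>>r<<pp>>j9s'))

False

`fullmatch` succeeds only if the pattern covers the string from start to end.
Here the pattern can't cover the whole string, so the call returns None, and `bool(None)` is False.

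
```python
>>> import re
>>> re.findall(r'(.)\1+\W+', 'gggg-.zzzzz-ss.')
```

['g', 'z', 's']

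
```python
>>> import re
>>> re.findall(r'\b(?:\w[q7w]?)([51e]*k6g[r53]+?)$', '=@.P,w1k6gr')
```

Pattern: a word boundary (`\b`, zero-width); then a word character, then optionally one of [q7w] (non-capturing group); then zero or more of one of [51e], then the literal 'k6g', then one or more of one of [r53] (lazy) (captured); then anchored at the end.
Scanning left to right: at [5:11] match 'w1k6gr', group 1 = '1k6gr'.
With a single group, `findall` returns only what that group captured — 1 item.

['1k6gr']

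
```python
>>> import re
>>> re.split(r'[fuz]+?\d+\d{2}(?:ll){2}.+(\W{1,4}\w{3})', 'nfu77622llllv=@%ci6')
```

['n', '%ci6', '']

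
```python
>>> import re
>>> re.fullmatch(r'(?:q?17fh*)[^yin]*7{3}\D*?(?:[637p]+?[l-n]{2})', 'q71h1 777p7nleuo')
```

This matches optionally a literal 'q', then the literal '17f', then zero or more of the literal 'h' (non-capturing group); then zero or more of any character except [yin], then exactly 3 of the literal '7', then zero or more of a non-digit (lazy); then one or more of one of [637p] (lazy), then exactly 2 of a character in [l-n] (non-capturing group).
`re.fullmatch` is like wrapping the pattern in `^…$` (in single-line mode).
Here there's no way to consume every character, so the call returns None.

None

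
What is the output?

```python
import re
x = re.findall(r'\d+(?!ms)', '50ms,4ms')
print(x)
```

['5']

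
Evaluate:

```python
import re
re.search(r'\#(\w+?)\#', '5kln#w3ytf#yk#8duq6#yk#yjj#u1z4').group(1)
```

'w3ytf'

`search` walks the string left to right and returns the first match it finds.
The match spans [4:11] → '#w3ytf#'.
Captured: group 1 = 'w3ytf'.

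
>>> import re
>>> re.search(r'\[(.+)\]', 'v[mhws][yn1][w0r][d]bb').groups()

`search` walks the string left to right and returns the first match it finds.
The match spans [1:20] → '[mhws][yn1][w0r][d]'.
Captured: group 1 = 'mhws][yn1][w0r][d'.

('mhws][yn1][w0r][d',)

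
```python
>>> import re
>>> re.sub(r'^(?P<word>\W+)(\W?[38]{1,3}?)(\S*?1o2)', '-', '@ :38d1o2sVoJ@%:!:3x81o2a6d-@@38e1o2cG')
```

'-sVoJ@%:!:3x81o2a6d-@@38e1o2cG'

A non-greedy quantifier consumes as few characters as it can — just enough that the remainder of the pattern still matches from where it stops; whatever follows it matches normally.
Every occurrence is swapped for '-'.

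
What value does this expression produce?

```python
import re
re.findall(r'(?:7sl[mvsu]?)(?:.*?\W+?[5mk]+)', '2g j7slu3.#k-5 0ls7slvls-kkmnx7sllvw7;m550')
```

['7slu3.#k', '7slvls-kkm', '7sllvw7;m55']

The pattern matches the literal '7sl', then optionally one of [mvsu] (non-capturing group); then zero or more of any character (lazy), then one or more of a non-word character (lazy), then one or more of one of [5mk] (non-capturing group).
The `?` after the quantifier makes it lazy — it takes as little as possible before letting the rest of the pattern try.
Scanning left to right: at [4:12] → '7slu3.#k'; at [18:28] → '7slvls-kkm'; at [30:41] → '7sllvw7;m55'.
No capturing groups, so `findall` returns the 3 full match strings.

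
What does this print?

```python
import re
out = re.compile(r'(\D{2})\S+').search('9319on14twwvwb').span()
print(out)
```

The pattern matches exactly 2 of a non-digit (captured); then one or more of a non-whitespace character.
The match spans [4:14] → 'on14twwvwb'.

(4, 14)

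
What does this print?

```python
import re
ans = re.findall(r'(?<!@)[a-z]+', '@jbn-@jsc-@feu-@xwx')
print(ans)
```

A negative assertion filters positions out without eating any characters.
Walking the string: at [2:4] → 'bn'; at [7:9] → 'sc'; at [12:14] → 'eu'; at [17:19] → 'wx'.
With no groups in the pattern, `findall` gives back each whole match — 4 here.

['bn', 'sc', 'eu', 'wx']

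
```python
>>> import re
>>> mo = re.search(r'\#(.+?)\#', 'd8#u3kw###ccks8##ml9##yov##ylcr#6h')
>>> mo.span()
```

The match spans [2:8] → '#u3kw#'.

(2, 8)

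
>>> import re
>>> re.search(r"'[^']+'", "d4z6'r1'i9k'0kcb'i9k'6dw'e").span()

The match spans [4:8] → "'r1'".

(4, 8)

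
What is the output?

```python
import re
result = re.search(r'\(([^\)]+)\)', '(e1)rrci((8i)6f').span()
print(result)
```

The match spans [0:4] → '(e1)'.

(0, 4)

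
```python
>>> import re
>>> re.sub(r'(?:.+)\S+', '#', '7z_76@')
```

'#'

Pattern: one or more of any character (non-capturing group); then one or more of a non-whitespace character.
Matches: at [0:6] → '7z_76@'.
`sub` substitutes '#' at each match site.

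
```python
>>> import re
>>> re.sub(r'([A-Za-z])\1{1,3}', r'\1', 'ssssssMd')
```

'ssMd'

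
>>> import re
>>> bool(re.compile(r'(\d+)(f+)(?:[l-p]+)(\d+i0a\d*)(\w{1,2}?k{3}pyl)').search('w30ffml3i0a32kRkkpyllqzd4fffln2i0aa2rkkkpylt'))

Pattern: one or more of a digit (captured); then one or more of a literal 'f' (captured); then one or more of a character in [l-p] (non-capturing group); then one or more of a digit, then the literal 'i0a', then zero or more of a digit (captured); then 1 to 2 of a word character (lazy), then exactly 3 of the literal 'k', then the literal 'pyl' (captured).
`re.search` scans for the first position where the pattern succeeds.
Here nothing in the string fits, so the call returns None, and `bool(None)` is False.

False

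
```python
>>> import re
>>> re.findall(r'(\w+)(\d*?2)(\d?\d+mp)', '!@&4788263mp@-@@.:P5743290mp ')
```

[('4788', '2', '63mp'), ('P5743', '2', '90mp')]

The pattern matches one or more of a word character (captured); then zero or more of a digit (lazy), then a literal '2' (captured); then optionally a digit, then one or more of a digit, then the literal 'mp' (captured).
Scanning left to right: at [3:12] match '4788263mp', groups = ('4788', '2', '63mp'); at [18:28] match 'P5743290mp', groups = ('P5743', '2', '90mp').
With 3 capturing groups, `findall` returns a 3-tuple per match.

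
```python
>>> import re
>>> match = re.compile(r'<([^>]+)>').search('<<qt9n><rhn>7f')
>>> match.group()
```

'<<qt9n>'

`search` walks the string left to right and returns the first match it finds.
The match spans [0:7] → '<<qt9n>'.
Captured: group 1 = '<qt9n'.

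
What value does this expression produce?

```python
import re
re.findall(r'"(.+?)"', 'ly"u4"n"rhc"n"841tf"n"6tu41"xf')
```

A `+?`/`*?`/`{m,n}?` starts at its minimum and grows only as far as needed for what follows to match.
Because there's exactly one group, `findall` drops the full match and keeps group 1 from each hit.

['u4', 'rhc', '841tf', '6tu41']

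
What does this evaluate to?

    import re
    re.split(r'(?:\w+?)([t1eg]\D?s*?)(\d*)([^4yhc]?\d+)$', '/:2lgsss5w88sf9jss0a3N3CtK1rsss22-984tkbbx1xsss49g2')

['/:2lgsss5w88sf9jss0a3N3CtK1rsss22-', '1xsss', '49', 'g2', '']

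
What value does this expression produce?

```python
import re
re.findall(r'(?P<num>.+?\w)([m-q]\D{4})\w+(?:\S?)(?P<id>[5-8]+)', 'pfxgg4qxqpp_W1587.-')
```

[('pfxgg4', 'qxqpp', '7')]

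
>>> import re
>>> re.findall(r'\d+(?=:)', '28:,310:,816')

['28', '310']

Because the assertion is zero-width, the text it checks is not consumed and won't appear in the result.
`findall` yields the raw match text (2 of them) because the pattern has no groups.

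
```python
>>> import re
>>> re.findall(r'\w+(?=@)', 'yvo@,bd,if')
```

The positive lookaround only admits positions where the adjacent text matches; those characters stay outside the span.
Scanning left to right: at [0:3] → 'yvo'.
Since nothing is captured, `findall` lists the 1 matched substring directly.

['yvo']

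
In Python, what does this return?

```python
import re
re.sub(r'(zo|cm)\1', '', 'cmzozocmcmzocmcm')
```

A backreference is literal: `\1` must see the identical characters the first group matched.
`sub` substitutes '' at each match site.

'cmzo'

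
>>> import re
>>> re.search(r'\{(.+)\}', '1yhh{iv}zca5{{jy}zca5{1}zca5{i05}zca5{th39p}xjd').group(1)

'iv}zca5{{jy}zca5{1}zca5{i05}zca5{th39p'

Unlike `match`, `search` isn't anchored — it looks for the pattern anywhere in the string.
The match spans [4:44] → '{iv}zca5{{jy}zca5{1}zca5{i05}zca5{th39p}'.
Captured: group 1 = 'iv}zca5{{jy}zca5{1}zca5{i05}zca5{th39p'.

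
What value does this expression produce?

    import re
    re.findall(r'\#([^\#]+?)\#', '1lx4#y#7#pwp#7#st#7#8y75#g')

['y', 'pwp', 'st', '8y75']

Matches: at [4:7] match '#y#', group 1 = 'y'; at [8:13] match '#pwp#', group 1 = 'pwp'; at [14:18] match '#st#', group 1 = 'st'; at [19:25] match '#8y75#', group 1 = '8y75'.
One capturing group, so `findall` returns just the captured substring from each match — 4 in all.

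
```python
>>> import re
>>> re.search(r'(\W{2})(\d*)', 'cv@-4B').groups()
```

('@-', '4')

The match spans [2:5] → '@-4'.
Captured: group 1 = '@-', group 2 = '4'.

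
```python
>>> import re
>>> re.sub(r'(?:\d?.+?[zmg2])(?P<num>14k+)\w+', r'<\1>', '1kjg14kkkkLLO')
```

'<14kkkk>'

`\1` in the replacement pulls in group 1's text for each match.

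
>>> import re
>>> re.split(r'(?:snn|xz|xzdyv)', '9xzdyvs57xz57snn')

['9', 'dyvs57', '57', '']

Alternation tries branches left to right and keeps the first one that lets the overall match succeed at that position.
Matches to split on: at [1:3] → 'xz'; at [9:11] → 'xz'; at [13:16] → 'snn'.
The string is cut at each match, leaving 4 pieces.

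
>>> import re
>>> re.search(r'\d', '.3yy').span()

(1, 2)

Pattern: a digit.
`re.search` scans for the first position where the pattern succeeds.
The match spans [1:2] → '3'.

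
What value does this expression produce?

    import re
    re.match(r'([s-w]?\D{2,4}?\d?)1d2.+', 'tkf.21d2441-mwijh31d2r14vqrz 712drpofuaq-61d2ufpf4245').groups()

('tkf.2',)

The pattern matches optionally a character in [s-w], then 2 to 4 of a non-digit (lazy), then optionally a digit (captured); then the literal '1d2', then one or more of any character.
`match` is anchored at position 0; if the pattern doesn't fit there, it returns None.
The match spans [0:53] → 'tkf.21d2441-mwijh31d2r14vqrz 712drpofuaq-61d2ufpf4245'.
Captured: group 1 = 'tkf.2'.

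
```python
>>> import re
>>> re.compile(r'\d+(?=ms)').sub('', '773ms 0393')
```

Because the assertion is zero-width, the text it checks is not consumed and won't appear in the result.
Matches: at [0:3] → '773'.
`sub` substitutes '' at each match site.

'ms 0393'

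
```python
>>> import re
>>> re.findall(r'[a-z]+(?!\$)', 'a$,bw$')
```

['b']

The negative lookahead/lookbehind blocks any match where the forbidden context is present.
Scanning left to right: at [3:4] → 'b'.
`findall` yields the raw match text (1 of them) because the pattern has no groups.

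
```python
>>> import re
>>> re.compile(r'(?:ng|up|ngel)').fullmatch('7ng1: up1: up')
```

None

For `fullmatch`, every character of the input must be accounted for by the pattern.
Here the string isn't matched end-to-end, so the call returns None.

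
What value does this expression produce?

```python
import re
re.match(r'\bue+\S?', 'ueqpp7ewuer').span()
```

(0, 3)

`match` is anchored at position 0; if the pattern doesn't fit there, it returns None.
The match spans [0:3] → 'ueq'.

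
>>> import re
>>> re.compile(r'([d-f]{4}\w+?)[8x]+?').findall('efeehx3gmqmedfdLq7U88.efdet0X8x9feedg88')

['efeeh', 'edfdLq7U', 'efdet0X', 'feedg']

A non-greedy quantifier consumes as few characters as it can — just enough that the remainder of the pattern still matches from where it stops; whatever follows it matches normally.
`findall` collects group 1 from each match (4 total).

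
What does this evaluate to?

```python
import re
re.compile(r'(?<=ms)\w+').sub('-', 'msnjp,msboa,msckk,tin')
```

The positive lookaround only admits positions where the adjacent text matches; those characters stay outside the span.
Each match is replaced by '-'.

'ms-,ms-,ms-,tin'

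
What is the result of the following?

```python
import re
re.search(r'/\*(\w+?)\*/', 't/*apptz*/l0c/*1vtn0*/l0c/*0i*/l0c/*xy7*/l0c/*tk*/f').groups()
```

('apptz',)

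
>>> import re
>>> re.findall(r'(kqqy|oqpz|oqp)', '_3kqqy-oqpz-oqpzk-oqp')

Alternation isn't longest-match — the leftmost alternative that fits at this position is chosen.
Walking the string: at [2:6] match 'kqqy', group 1 = 'kqqy'; at [7:11] match 'oqpz', group 1 = 'oqpz'; at [12:16] match 'oqpz', group 1 = 'oqpz'; at [18:21] match 'oqp', group 1 = 'oqp'.
`findall` collects group 1 from each match (4 total).

['kqqy', 'oqpz', 'oqpz', 'oqp']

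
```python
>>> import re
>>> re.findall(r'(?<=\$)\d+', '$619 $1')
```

['619', '1']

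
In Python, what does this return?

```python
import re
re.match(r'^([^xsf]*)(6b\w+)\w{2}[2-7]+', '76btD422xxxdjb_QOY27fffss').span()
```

`re.match` only tries the pattern at the start of the string.
The match spans [0:20] → '76btD422xxxdjb_QOY27'.

(0, 20)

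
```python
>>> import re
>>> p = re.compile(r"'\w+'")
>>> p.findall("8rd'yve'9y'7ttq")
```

["'yve'"]

`findall` yields the raw match text (1 of them) because the pattern has no groups.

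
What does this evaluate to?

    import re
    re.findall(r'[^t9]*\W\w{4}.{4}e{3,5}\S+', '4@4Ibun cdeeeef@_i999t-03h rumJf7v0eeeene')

['4@4Ibun cdeeeef@_i999t-03h', ' rumJf7v0eeeene']

Since nothing is captured, `findall` lists the 2 matched substrings directly.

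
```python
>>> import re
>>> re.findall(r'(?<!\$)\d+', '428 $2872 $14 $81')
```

`(?!…)`/`(?<!…)` only lets a position through if the neighbouring text does NOT match; no characters are consumed.
Scanning left to right: at [0:3] → '428'; at [6:9] → '872'; at [12:13] → '4'; at [16:17] → '1'.
With no groups in the pattern, `findall` gives back each whole match — 4 here.

['428', '872', '4', '1']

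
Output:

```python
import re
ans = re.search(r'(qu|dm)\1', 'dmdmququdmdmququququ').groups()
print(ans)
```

('dm',)

The backreference `\1` re-matches whatever the first group consumed, character for character.
`search` walks the string left to right and returns the first match it finds.
The match spans [0:4] → 'dmdm'.
Captured: group 1 = 'dm'.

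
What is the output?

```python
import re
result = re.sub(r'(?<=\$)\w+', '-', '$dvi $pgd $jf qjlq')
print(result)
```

$- $- $- qjlq

Because the assertion is zero-width, the text it checks is not consumed and won't appear in the result.
Matches: at [1:4] → 'dvi'; at [6:9] → 'pgd'; at [11:13] → 'jf'.
Every occurrence is swapped for '-'.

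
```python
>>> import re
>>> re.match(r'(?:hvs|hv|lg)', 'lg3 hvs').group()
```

With `match`, the pattern is implicitly anchored at the beginning.
The match spans [0:2] → 'lg'.

'lg'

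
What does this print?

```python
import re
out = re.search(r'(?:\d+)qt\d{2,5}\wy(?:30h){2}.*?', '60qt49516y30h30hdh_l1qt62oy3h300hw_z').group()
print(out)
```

60qt49516y30h30h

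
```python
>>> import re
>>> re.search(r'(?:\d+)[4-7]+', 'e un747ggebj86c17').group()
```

'747'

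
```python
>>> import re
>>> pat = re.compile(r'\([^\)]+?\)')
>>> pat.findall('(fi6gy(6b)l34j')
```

['(fi6gy(6b)']

Matches: at [0:10] → '(fi6gy(6b)'.
With no groups in the pattern, `findall` gives back each whole match — 1 here.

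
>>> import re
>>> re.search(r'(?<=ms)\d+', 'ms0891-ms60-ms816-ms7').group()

'0891'

Because the assertion is zero-width, the text it checks is not consumed and won't appear in the result.
The match spans [2:6] → '0891'.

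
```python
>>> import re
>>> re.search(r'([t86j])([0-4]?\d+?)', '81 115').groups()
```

('8', '1')

The match spans [0:2] → '81'.
Captured: group 1 = '8', group 2 = '1'.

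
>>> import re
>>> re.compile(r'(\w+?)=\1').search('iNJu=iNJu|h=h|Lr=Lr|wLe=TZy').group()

'iNJu=iNJu'

The backreference `\1` re-matches whatever the first group consumed, character for character.
The match spans [0:9] → 'iNJu=iNJu'.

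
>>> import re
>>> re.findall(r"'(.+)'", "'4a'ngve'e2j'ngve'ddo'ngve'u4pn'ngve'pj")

["4a'ngve'e2j'ngve'ddo'ngve'u4pn'ngve"]

Walking the string: at [0:37] match "'4a'ngve'e2j'ngve'ddo'ngve'u4pn'ngve'", group 1 = "4a'ngve'e2j'ngve'ddo'ngve'u4pn'ngve".
`findall` collects group 1 from the one match (1 total).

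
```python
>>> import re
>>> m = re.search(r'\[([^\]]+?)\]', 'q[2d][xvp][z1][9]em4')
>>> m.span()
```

(1, 5)

The match spans [1:5] → '[2d]'.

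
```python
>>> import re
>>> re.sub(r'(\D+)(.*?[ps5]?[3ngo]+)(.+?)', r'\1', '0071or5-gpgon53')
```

With the lazy modifier that quantifier settles for the fewest repetitions that let the rest of the pattern succeed (the atoms after it are unaffected and can still be greedy).
The replacement refers to a captured group, so each match is rewritten using its own captured text.

'0071orgo3'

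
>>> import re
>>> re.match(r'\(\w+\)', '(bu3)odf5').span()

(0, 5)

`re.match` won't scan ahead — the pattern has to work from the very first character.
The match spans [0:5] → '(bu3)'.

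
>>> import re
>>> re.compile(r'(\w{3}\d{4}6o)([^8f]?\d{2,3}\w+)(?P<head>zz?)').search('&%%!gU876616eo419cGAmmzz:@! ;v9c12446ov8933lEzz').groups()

('v9c12446o', 'v8933lEz', 'z')

The match spans [29:47] → 'v9c12446ov8933lEzz'.
Captured: group 1 = 'v9c12446o', group 2 = 'v8933lEz', group 3 = 'z'.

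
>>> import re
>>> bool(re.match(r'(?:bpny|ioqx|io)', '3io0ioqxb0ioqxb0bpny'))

False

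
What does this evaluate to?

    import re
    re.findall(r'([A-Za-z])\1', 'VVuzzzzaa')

`\1` is not a pattern — it's the concrete string captured by group 1, re-applied verbatim.
Scanning left to right: at [0:2] match 'VV', group 1 = 'V'; at [3:5] match 'zz', group 1 = 'z'; at [5:7] match 'zz', group 1 = 'z'; at [7:9] match 'aa', group 1 = 'a'.
`findall` collects group 1 from each match (4 total).

['V', 'z', 'z', 'a']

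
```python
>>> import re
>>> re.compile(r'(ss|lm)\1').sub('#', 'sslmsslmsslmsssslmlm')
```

'sslmsslmsslm##'

A backreference is literal: `\1` must see the identical characters the first group matched.
`sub` substitutes '#' at each match site.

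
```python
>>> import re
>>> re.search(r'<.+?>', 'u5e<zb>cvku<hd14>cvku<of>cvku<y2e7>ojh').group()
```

'<zb>'

With the lazy modifier that quantifier settles for the fewest repetitions that let the rest of the pattern succeed (the atoms after it are unaffected and can still be greedy).
The match spans [3:7] → '<zb>'.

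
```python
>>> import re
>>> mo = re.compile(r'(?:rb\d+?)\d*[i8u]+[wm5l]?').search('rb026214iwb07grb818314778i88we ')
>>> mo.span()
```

This matches the literal 'rb', then one or more of a digit (lazy) (non-capturing group); then zero or more of a digit, then one or more of one of [i8u], then optionally one of [wm5l].
The match spans [0:10] → 'rb026214iw'.

(0, 10)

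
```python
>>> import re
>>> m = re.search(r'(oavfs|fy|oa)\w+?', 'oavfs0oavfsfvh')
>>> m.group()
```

The regex engine tests alternatives in the order written; an earlier branch that matches wins even if a later one would match more.
Unlike `match`, `search` isn't anchored — it looks for the pattern anywhere in the string.
The match spans [0:6] → 'oavfs0'.
Captured: group 1 = 'oavfs'.

'oavfs0'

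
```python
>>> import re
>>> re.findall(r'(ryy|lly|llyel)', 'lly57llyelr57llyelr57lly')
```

Alternation isn't longest-match — the leftmost alternative that fits at this position is chosen.
Matches: at [0:3] match 'lly', group 1 = 'lly'; at [5:8] match 'lly', group 1 = 'lly'; at [13:16] match 'lly', group 1 = 'lly'; at [21:24] match 'lly', group 1 = 'lly'.
Because there's exactly one group, `findall` drops the full match and keeps group 1 from each hit.

['lly', 'lly', 'lly', 'lly']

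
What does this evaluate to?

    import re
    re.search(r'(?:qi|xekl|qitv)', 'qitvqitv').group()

'qi'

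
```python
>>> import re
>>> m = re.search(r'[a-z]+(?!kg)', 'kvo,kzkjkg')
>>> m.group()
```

A negative assertion filters positions out without eating any characters.
`re.search` scans for the first position where the pattern succeeds.
The match spans [0:3] → 'kvo'.

'kvo'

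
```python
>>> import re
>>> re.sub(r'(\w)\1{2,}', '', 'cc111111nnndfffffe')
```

The backreference `\1` re-matches whatever the first group consumed, character for character.
`sub` substitutes '' at each match site.

'ccde'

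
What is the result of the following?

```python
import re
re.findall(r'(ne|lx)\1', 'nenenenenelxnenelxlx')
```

['ne', 'ne', 'ne', 'lx']

`\1` is not a pattern — it's the concrete string captured by group 1, re-applied verbatim.
Walking the string: at [0:4] match 'nene', group 1 = 'ne'; at [4:8] match 'nene', group 1 = 'ne'; at [12:16] match 'nene', group 1 = 'ne'; at [16:20] match 'lxlx', group 1 = 'lx'.
Because there's exactly one group, `findall` drops the full match and keeps group 1 from each hit.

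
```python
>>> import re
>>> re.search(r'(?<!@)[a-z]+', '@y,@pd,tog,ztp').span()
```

A negative assertion filters positions out without eating any characters.
`search` walks the string left to right and returns the first match it finds.
The match spans [5:6] → 'd'.

(5, 6)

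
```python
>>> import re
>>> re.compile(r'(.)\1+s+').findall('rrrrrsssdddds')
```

The backreference `\1` re-matches whatever the first group consumed, character for character.
Matches: at [0:8] match 'rrrrrsss', group 1 = 'r'; at [8:13] match 'dddds', group 1 = 'd'.
Because there's exactly one group, `findall` drops the full match and keeps group 1 from each hit.

['r', 'd']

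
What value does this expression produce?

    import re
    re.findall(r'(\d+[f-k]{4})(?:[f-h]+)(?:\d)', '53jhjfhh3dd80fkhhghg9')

Pattern: one or more of a digit, then exactly 4 of a character in [f-k] (captured); then one or more of a character in [f-h] (non-capturing group); then a digit (non-capturing group).
Matches: at [0:9] match '53jhjfhh3', group 1 = '53jhjf'; at [11:21] match '80fkhhghg9', group 1 = '80fkhh'.
With a single group, `findall` returns only what that group captured — 2 items.

['53jhjf', '80fkhh']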